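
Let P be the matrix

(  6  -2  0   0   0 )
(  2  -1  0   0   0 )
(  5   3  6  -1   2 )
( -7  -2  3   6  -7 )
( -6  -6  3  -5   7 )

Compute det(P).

The determinant is -36.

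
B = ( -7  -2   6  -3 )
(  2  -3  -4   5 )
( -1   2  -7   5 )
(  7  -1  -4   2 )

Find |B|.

Expand along row 1:
  + (-7) · M_11   where M_11 = det([-3 -4 5; 2 -7 5; -1 -4 2]) = -57
  − (-2) · M_12   where M_12 = det([2 -4 5; -1 -7 5; 7 -4 2]) = 129
  + (6) · M_13   where M_13 = det([2 -3 5; -1 2 5; 7 -1 2]) = -158
  − (-3) · M_14   where M_14 = det([2 -3 -4; -1 2 -7; 7 -1 -4]) = 181
det = (+1)·(-7)·(-57) + (-1)·(-2)·(129) + (+1)·(6)·(-158) + (-1)·(-3)·(181) = 252

252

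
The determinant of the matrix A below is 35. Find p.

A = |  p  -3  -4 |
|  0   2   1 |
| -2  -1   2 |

9

Expanding along the row containing p, det(A) is linear in p: det(A) = (5)·p + (-10).
Set (5)·p + (-10) = 35  ⇒  (5)·p = 45  ⇒  p = 9.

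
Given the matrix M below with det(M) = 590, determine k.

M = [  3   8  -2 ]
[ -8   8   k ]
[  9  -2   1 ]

Expanding along the row containing k, det(M) is linear in k: det(M) = (78)·k + (200).
Set (78)·k + (200) = 590  ⇒  (78)·k = 390  ⇒  k = 5.

k = 5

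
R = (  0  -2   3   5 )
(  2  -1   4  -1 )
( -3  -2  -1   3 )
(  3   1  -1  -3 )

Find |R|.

-99

Expand along row 1 (it has 1 zero):
  − (-2) · M_12   where M_12 = det([2 4 -1; -3 -1 3; 3 -1 -3]) = 6
  + (3) · M_13   where M_13 = det([2 -1 -1; -3 -2 3; 3 1 -3]) = 3
  − (5) · M_14   where M_14 = det([2 -1 4; -3 -2 -1; 3 1 -1]) = 24
det = (-1)·(-2)·(6) + (+1)·(3)·(3) + (-1)·(5)·(24) = -99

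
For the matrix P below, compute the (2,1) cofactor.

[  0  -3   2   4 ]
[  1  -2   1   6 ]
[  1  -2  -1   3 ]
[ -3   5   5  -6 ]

-13

Delete row 2 and column 1; the remaining 3×3 submatrix is [-3 2 4; -2 -1 3; 5 5 -6].
Its determinant is 13.
The cofactor carries sign (−1)^(2+1) = −1, so C_{2,1} = −(13) = -13.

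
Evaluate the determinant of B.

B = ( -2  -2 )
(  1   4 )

|B| = -6

det(B) = (-2)·4 − (-2)·1 = -8 − (-2) = -6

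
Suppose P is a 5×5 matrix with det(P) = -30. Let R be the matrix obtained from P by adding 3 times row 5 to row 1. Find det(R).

det(R) = -30

Adding a multiple of one row to another leaves the determinant unchanged.
det(R) = (1)·(-30) = -30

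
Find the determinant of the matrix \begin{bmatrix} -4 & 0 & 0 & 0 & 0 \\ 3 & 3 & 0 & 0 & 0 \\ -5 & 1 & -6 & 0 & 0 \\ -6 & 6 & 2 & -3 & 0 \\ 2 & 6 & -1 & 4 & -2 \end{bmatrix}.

432

The matrix is lower triangular, so the determinant is the product of the diagonal entries:
det = (-4) · (3) · (-6) · (-3) · (-2) = 432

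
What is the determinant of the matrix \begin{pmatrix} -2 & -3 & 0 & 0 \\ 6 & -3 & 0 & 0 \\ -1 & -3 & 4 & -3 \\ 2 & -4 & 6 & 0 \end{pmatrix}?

The matrix is block lower-triangular with a 2×2 block and a 2×2 block on the diagonal, so its determinant equals the product of the determinants of the diagonal blocks.
det of the 2×2 block = 24
det of the 2×2 block = 18
det = (24)·(18) = 432

The determinant is 432.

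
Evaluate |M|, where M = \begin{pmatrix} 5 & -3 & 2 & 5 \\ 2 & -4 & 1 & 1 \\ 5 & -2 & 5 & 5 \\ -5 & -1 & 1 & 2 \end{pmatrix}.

-376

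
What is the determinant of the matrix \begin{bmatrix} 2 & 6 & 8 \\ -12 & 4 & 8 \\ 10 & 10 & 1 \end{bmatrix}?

Expand along row 1:
  + 2 · |4 8; 10 1| = 2·(4 − 80) = -152
  − 6 · |-12 8; 10 1| = −6·(-12 − 80) = 552
  + 8 · |-12 4; 10 10| = 8·(-120 − 40) = -1280
Sum: (-152) + (552) + (-1280) = -880

-880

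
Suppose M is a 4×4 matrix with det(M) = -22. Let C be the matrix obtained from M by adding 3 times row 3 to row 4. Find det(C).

Adding a multiple of one row to another leaves the determinant unchanged.
det(C) = (1)·(-22) = -22

-22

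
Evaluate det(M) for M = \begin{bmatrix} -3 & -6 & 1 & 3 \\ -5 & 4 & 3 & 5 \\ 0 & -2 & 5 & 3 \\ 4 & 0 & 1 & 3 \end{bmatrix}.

Expand along row 3 (it has 1 zero):
  − (-2) · M_32   where M_32 = det([-3 1 3; -5 3 5; 4 1 3]) = -28
  + (5) · M_33   where M_33 = det([-3 -6 3; -5 4 5; 4 0 3]) = -294
  − (3) · M_34   where M_34 = det([-3 -6 1; -5 4 3; 4 0 1]) = -130
det = (-1)·(-2)·(-28) + (+1)·(5)·(-294) + (-1)·(3)·(-130) = -1136

-1136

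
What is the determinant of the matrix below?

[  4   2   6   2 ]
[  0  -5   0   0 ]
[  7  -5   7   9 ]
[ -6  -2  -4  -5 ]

Expand along row 2 (it has 3 zeros):
  + (-5) · M_22   where M_22 = det([4 6 2; 7 7 9; -6 -4 -5]) = -82
det = (+1)·(-5)·(-82) = 410

410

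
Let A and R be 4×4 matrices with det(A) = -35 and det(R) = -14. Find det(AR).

|AR| = 490

det(AR) = det(A)·det(R) = (-35)·(-14) = 490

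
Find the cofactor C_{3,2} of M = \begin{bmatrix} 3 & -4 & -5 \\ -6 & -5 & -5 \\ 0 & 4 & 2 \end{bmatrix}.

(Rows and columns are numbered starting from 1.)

Delete row 3 and column 2; the remaining 2×2 submatrix is [3 -5; -6 -5].
Its determinant is 3·(-5) − (-5)·(-6) = -45.
The cofactor carries sign (−1)^(3+2) = −1, so C_{3,2} = −(-45) = 45.

45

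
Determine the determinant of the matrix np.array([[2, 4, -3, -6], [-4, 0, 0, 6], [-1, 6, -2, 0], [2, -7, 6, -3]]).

The determinant is -246.

Expand along row 2 (it has 2 zeros):
  − (-4) · M_21   where M_21 = det([4 -3 -6; 6 -2 0; -7 6 -3]) = -162
  + (6) · M_24   where M_24 = det([2 4 -3; -1 6 -2; 2 -7 6]) = 67
det = (-1)·(-4)·(-162) + (+1)·(6)·(67) = -246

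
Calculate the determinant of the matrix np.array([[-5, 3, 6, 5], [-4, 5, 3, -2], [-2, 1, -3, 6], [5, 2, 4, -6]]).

1378

Expand along row 1:
  + (-5) · M_11   where M_11 = det([5 3 -2; 1 -3 6; 2 4 -6]) = 4
  − (3) · M_12   where M_12 = det([-4 3 -2; -2 -3 6; 5 4 -6]) = 64
  + (6) · M_13   where M_13 = det([-4 5 -2; -2 1 6; 5 2 -6]) = 180
  − (5) · M_14   where M_14 = det([-4 5 3; -2 1 -3; 5 2 4]) = -102
det = (+1)·(-5)·(4) + (-1)·(3)·(64) + (+1)·(6)·(180) + (-1)·(5)·(-102) = 1378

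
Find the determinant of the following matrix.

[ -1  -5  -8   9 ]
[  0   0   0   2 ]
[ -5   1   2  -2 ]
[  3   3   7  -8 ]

-124

Expand along row 2 (it has 3 zeros):
  + (2) · M_24   where M_24 = det([-1 -5 -8; -5 1 2; 3 3 7]) = -62
det = (+1)·(2)·(-62) = -124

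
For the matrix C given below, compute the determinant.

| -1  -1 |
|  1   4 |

-3

det(C) = (-1)·4 − (-1)·1 = -4 − (-1) = -3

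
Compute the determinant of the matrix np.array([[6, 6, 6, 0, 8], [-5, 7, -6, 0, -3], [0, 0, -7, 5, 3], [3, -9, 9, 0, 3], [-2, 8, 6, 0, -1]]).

10980

Expand along column 4 (it has 4 zeros):
  − (5) · M_34   where M_34 = det([6 6 6 8; -5 7 -6 -3; 3 -9 9 3; -2 8 6 -1]) = -2196
det = (-1)·(5)·(-2196) = 10980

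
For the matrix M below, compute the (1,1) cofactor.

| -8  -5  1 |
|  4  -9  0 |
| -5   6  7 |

Delete row 1 and column 1; the remaining 2×2 submatrix is [-9 0; 6 7].
Its determinant is (-9)·7 − 0·6 = -63.
The cofactor carries sign (−1)^(1+1) = +1, so C_{1,1} = +(-63) = -63.

-63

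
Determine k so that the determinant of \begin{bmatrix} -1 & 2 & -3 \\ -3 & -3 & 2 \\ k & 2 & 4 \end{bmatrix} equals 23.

k = 7

Expanding along the column containing k, det(M) is linear in k: det(M) = (-5)·k + (58).
Set (-5)·k + (58) = 23  ⇒  (-5)·k = -35  ⇒  k = 7.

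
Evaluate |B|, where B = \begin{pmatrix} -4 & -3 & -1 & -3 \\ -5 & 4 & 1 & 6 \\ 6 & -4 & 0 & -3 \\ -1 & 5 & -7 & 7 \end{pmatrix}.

Expand along row 3 (it has 1 zero):
  + (6) · M_31   where M_31 = det([-3 -1 -3; 4 1 6; 5 -7 7]) = -50
  − (-4) · M_32   where M_32 = det([-4 -1 -3; -5 1 6; -1 -7 7]) = -333
  − (-3) · M_34   where M_34 = det([-4 -3 -1; -5 4 1; -1 5 -7]) = 261
det = (+1)·(6)·(-50) + (-1)·(-4)·(-333) + (-1)·(-3)·(261) = -849

det(B) = -849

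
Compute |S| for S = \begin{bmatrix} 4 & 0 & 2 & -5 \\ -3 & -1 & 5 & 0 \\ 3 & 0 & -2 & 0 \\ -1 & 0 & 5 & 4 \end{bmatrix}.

Expand along column 2 (it has 3 zeros):
  + (-1) · M_22   where M_22 = det([4 2 -5; 3 -2 0; -1 5 4]) = -121
det = (+1)·(-1)·(-121) = 121

The determinant is 121.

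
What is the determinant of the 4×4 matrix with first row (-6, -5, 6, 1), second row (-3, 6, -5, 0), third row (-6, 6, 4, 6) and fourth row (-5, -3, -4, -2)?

The determinant is -1098.

Expand along row 2 (it has 1 zero):
  − (-3) · M_21   where M_21 = det([-5 6 1; 6 4 6; -3 -4 -2]) = -128
  + (6) · M_22   where M_22 = det([-6 6 1; -6 4 6; -5 -4 -2]) = -304
  − (-5) · M_23   where M_23 = det([-6 -5 1; -6 6 6; -5 -3 -2]) = 222
det = (-1)·(-3)·(-128) + (+1)·(6)·(-304) + (-1)·(-5)·(222) = -1098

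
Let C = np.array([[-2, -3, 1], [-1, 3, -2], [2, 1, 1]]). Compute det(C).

Expand along row 1:
  + (-2) · |3 -2; 1 1| = (-2)·(3 − (-2)) = -10
  − (-3) · |-1 -2; 2 1| = −(-3)·(-1 − (-4)) = 9
  + 1 · |-1 3; 2 1| = 1·(-1 − 6) = -7
Sum: (-10) + (9) + (-7) = -8

-8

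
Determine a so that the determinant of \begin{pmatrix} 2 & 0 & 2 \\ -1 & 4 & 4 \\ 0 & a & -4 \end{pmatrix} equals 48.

-8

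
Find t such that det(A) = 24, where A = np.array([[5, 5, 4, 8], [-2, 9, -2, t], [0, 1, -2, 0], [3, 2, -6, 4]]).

-2

Expanding along the column containing t, det(A) is linear in t: det(A) = (-52)·t + (-80).
Set (-52)·t + (-80) = 24  ⇒  (-52)·t = 104  ⇒  t = -2.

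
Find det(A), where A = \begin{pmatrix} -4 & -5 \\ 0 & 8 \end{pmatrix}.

det(A) = (-4)·8 − (-5)·0 = -32 − 0 = -32

-32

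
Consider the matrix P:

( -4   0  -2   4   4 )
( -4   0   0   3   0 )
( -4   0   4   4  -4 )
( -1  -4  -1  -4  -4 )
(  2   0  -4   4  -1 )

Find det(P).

-1312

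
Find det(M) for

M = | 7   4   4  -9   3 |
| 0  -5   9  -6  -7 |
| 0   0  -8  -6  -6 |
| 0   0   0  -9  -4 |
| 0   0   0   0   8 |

The determinant is -20160.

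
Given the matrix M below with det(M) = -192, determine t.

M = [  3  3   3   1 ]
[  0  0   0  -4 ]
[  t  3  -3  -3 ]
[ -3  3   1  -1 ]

t = -7

Expanding along the column containing t, det(M) is linear in t: det(M) = (-24)·t + (-360).
Set (-24)·t + (-360) = -192  ⇒  (-24)·t = 168  ⇒  t = -7.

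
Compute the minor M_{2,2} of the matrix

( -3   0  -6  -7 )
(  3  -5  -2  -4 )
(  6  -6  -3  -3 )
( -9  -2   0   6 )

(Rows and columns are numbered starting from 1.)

297

Delete row 2 and column 2; the remaining 3×3 submatrix is [-3 -6 -7; 6 -3 -3; -9 0 6].
Its determinant is 297.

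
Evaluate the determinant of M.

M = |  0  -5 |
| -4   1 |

det(M) = -20

det(M) = 0·1 − (-5)·(-4) = 0 − 20 = -20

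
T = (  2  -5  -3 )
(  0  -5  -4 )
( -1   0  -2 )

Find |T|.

|T| = 15

Expand along column 1:
  + 2 · |-5 -4; 0 -2| = 2·(10 − 0) = 20
  + (-1) · |-5 -3; -5 -4| = (-1)·(20 − 15) = -5
Sum: (20) + (-5) = 15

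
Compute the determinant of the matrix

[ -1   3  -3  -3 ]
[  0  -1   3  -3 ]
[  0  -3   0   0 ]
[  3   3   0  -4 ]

Expand along row 3 (it has 3 zeros):
  − (-3) · M_32   where M_32 = det([-1 -3 -3; 0 3 -3; 3 0 -4]) = 66
det = (-1)·(-3)·(66) = 198

198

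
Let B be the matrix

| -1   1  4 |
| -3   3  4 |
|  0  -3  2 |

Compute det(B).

det(B) = 24

Expand along row 3:
  − (-3) · |-1 4; -3 4| = −(-3)·(-4 − (-12)) = 24
  + 2 · |-1 1; -3 3| = 2·(-3 − (-3)) = 0
Sum: (24) + (0) = 24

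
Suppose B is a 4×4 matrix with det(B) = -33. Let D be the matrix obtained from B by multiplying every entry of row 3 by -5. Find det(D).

165

Scaling one row by -5 multiplies the determinant by -5.
det(D) = (-5)·(-33) = 165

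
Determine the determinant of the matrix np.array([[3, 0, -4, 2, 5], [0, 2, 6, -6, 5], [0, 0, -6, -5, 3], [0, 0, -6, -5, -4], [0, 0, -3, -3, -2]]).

The matrix is block upper-triangular with a 2×2 block and a 3×3 block on the diagonal, so its determinant equals the product of the determinants of the diagonal blocks.
det of the 2×2 block = 6
det of the 3×3 block = 21
det = (6)·(21) = 126

126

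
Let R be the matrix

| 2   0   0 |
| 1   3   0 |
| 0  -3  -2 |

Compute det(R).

-12

R is lower triangular, so det(R) is the product of the diagonal entries:
det = (2) · (3) · (-2) = -12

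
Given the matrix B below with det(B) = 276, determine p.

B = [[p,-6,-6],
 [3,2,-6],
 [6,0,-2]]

Expanding along the column containing p, det(B) is linear in p: det(B) = (-4)·p + (252).
Set (-4)·p + (252) = 276  ⇒  (-4)·p = 24  ⇒  p = -6.

p = -6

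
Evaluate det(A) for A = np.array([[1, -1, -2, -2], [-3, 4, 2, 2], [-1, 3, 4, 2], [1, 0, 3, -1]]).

Expand along row 4 (it has 1 zero):
  − (1) · M_41   where M_41 = det([-1 -2 -2; 4 2 2; 3 4 2]) = -12
  − (3) · M_43   where M_43 = det([1 -1 -2; -3 4 2; -1 3 2]) = 8
  + (-1) · M_44   where M_44 = det([1 -1 -2; -3 4 2; -1 3 4]) = 10
det = (-1)·(1)·(-12) + (-1)·(3)·(8) + (+1)·(-1)·(10) = -22

|A| = -22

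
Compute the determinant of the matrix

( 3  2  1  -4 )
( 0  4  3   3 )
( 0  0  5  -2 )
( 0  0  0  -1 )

The matrix is upper triangular, so the determinant is the product of the diagonal entries:
det = (3) · (4) · (5) · (-1) = -60

-60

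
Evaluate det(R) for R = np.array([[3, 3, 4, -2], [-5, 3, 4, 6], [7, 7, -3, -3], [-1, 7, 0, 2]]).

The determinant is 768.

Expand along row 4 (it has 1 zero):
  − (-1) · M_41   where M_41 = det([3 4 -2; 3 4 6; 7 -3 -3]) = 296
  + (7) · M_42   where M_42 = det([3 4 -2; -5 4 6; 7 -3 -3]) = 152
  + (2) · M_44   where M_44 = det([3 3 4; -5 3 4; 7 7 -3]) = -296
det = (-1)·(-1)·(296) + (+1)·(7)·(152) + (+1)·(2)·(-296) = 768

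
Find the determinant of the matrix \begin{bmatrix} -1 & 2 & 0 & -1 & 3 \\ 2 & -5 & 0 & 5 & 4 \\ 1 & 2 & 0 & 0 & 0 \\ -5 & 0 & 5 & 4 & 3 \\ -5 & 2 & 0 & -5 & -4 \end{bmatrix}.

Expand along column 3 (it has 4 zeros):
  − (5) · M_43   where M_43 = det([-1 2 -1 3; 2 -5 5 4; 1 2 0 0; -5 2 -5 -4]) = -57
det = (-1)·(5)·(-57) = 285

285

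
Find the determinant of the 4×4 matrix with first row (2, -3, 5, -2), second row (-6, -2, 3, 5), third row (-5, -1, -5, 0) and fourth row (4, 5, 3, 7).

The determinant is 387.

Expand along row 3 (it has 1 zero):
  + (-5) · M_31   where M_31 = det([-3 5 -2; -2 3 5; 5 3 7]) = 219
  − (-1) · M_32   where M_32 = det([2 5 -2; -6 3 5; 4 3 7]) = 382
  + (-5) · M_33   where M_33 = det([2 -3 -2; -6 -2 5; 4 5 7]) = -220
det = (+1)·(-5)·(219) + (-1)·(-1)·(382) + (+1)·(-5)·(-220) = 387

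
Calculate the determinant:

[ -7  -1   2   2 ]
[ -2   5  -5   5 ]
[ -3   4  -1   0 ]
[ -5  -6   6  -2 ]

Expand along row 3 (it has 1 zero):
  + (-3) · M_31   where M_31 = det([-1 2 2; 5 -5 5; -6 6 -2]) = -20
  − (4) · M_32   where M_32 = det([-7 2 2; -2 -5 5; -5 6 -2]) = 8
  + (-1) · M_33   where M_33 = det([-7 -1 2; -2 5 5; -5 -6 -2]) = -37
det = (+1)·(-3)·(-20) + (-1)·(4)·(8) + (+1)·(-1)·(-37) = 65

The determinant is 65.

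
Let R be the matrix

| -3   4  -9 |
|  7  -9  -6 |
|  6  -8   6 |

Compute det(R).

Expand along column 1:
  + (-3) · |-9 -6; -8 6| = (-3)·(-54 − 48) = 306
  − 7 · |4 -9; -8 6| = −7·(24 − 72) = 336
  + 6 · |4 -9; -9 -6| = 6·(-24 − 81) = -630
Sum: (306) + (336) + (-630) = 12

12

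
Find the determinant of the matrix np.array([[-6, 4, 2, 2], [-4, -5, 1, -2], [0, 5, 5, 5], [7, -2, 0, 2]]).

410

Expand along row 3 (it has 1 zero):
  − (5) · M_32   where M_32 = det([-6 2 2; -4 1 -2; 7 0 2]) = -38
  + (5) · M_33   where M_33 = det([-6 4 2; -4 -5 -2; 7 -2 2]) = 146
  − (5) · M_34   where M_34 = det([-6 4 2; -4 -5 1; 7 -2 0]) = 102
det = (-1)·(5)·(-38) + (+1)·(5)·(146) + (-1)·(5)·(102) = 410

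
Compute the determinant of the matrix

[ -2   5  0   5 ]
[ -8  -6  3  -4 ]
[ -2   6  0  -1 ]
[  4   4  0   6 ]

Expand along column 3 (it has 3 zeros):
  − (3) · M_23   where M_23 = det([-2 5 5; -2 6 -1; 4 4 6]) = -200
det = (-1)·(3)·(-200) = 600

600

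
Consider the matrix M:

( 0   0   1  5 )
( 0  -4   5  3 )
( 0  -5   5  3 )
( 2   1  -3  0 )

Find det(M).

-44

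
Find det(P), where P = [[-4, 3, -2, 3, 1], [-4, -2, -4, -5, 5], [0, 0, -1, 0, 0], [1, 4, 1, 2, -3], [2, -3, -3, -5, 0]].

Expand along row 3 (it has 4 zeros):
  + (-1) · M_33   where M_33 = det([-4 3 3 1; -4 -2 -5 5; 1 4 2 -3; 2 -3 -5 0]) = 91
det = (+1)·(-1)·(91) = -91

det(P) = -91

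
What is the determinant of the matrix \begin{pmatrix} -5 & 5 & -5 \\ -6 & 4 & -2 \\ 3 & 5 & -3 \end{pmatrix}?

Expand along column 1:
  + (-5) · |4 -2; 5 -3| = (-5)·(-12 − (-10)) = 10
  − (-6) · |5 -5; 5 -3| = −(-6)·(-15 − (-25)) = 60
  + 3 · |5 -5; 4 -2| = 3·(-10 − (-20)) = 30
Sum: (10) + (60) + (30) = 100

100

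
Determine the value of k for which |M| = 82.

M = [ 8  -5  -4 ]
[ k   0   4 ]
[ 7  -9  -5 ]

Expanding along the column containing k, det(M) is linear in k: det(M) = (11)·k + (148).
Set (11)·k + (148) = 82  ⇒  (11)·k = -66  ⇒  k = -6.

k = -6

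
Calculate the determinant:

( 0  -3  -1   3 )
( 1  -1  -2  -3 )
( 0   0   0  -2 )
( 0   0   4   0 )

24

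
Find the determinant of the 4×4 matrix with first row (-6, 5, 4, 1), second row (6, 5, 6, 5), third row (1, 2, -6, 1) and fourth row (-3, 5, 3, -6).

Expand along row 1:
  + (-6) · M_11   where M_11 = det([5 6 5; 2 -6 1; 5 3 -6]) = 447
  − (5) · M_12   where M_12 = det([6 6 5; 1 -6 1; -3 3 -6]) = 141
  + (4) · M_13   where M_13 = det([6 5 5; 1 2 1; -3 5 -6]) = -32
  − (1) · M_14   where M_14 = det([6 5 6; 1 2 -6; -3 5 3]) = 357
det = (+1)·(-6)·(447) + (-1)·(5)·(141) + (+1)·(4)·(-32) + (-1)·(1)·(357) = -3872

The determinant is -3872.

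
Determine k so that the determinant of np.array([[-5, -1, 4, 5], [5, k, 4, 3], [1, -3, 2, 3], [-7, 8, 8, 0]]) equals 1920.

Expanding along the column containing k, det(A) is linear in k: det(A) = (146)·k + (606).
Set (146)·k + (606) = 1920  ⇒  (146)·k = 1314  ⇒  k = 9.

k = 9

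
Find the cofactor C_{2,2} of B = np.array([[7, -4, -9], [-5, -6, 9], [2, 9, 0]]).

Delete row 2 and column 2; the remaining 2×2 submatrix is [7 -9; 2 0].
Its determinant is 7·0 − (-9)·2 = 18.
The cofactor carries sign (−1)^(2+2) = +1, so C_{2,2} = +(18) = 18.

The cofactor is 18.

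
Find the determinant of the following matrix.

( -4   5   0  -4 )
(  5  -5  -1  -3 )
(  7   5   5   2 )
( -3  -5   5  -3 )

3650

Expand along row 1 (it has 1 zero):
  + (-4) · M_11   where M_11 = det([-5 -1 -3; 5 5 2; -5 5 -3]) = -30
  − (5) · M_12   where M_12 = det([5 -1 -3; 7 5 2; -3 5 -3]) = -290
  − (-4) · M_14   where M_14 = det([5 -5 -1; 7 5 5; -3 -5 5]) = 520
det = (+1)·(-4)·(-30) + (-1)·(5)·(-290) + (-1)·(-4)·(520) = 3650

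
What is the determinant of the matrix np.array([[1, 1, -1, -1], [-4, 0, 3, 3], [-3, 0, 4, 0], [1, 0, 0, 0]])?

Expand along row 4 (it has 3 zeros):
  − (1) · M_41   where M_41 = det([1 -1 -1; 0 3 3; 0 4 0]) = -12
det = (-1)·(1)·(-12) = 12

12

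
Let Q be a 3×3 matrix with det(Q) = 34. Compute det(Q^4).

The determinant is 1336336.

det(Q^4) = (det Q)^4 = (34)^4 = 1336336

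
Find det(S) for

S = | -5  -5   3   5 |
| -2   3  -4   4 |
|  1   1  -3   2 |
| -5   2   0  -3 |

Expand along row 4 (it has 1 zero):
  − (-5) · M_41   where M_41 = det([-5 3 5; 3 -4 4; 1 -3 2]) = -51
  + (2) · M_42   where M_42 = det([-5 3 5; -2 -4 4; 1 -3 2]) = 54
  + (-3) · M_44   where M_44 = det([-5 -5 3; -2 3 -4; 1 1 -3]) = 60
det = (-1)·(-5)·(-51) + (+1)·(2)·(54) + (+1)·(-3)·(60) = -327

The determinant is -327.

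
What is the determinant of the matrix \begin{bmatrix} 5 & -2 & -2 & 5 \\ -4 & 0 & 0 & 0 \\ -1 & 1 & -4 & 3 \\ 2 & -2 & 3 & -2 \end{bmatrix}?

Expand along row 2 (it has 3 zeros):
  − (-4) · M_21   where M_21 = det([-2 -2 5; 1 -4 3; -2 3 -2]) = -15
det = (-1)·(-4)·(-15) = -60

The determinant is -60.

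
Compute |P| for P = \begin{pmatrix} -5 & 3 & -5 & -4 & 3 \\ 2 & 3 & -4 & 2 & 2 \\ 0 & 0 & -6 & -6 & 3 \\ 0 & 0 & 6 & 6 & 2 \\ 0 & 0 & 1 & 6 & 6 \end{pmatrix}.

P is block upper-triangular with a 2×2 block and a 3×3 block on the diagonal, so its determinant equals the product of the determinants of the diagonal blocks.
det of the 2×2 block = -21
det of the 3×3 block = 150
det = (-21)·(150) = -3150

-3150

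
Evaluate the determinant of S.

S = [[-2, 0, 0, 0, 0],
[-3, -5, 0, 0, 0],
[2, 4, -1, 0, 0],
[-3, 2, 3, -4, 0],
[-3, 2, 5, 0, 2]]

80

S is lower triangular, so det(S) is the product of the diagonal entries:
det = (-2) · (-5) · (-1) · (-4) · (2) = 80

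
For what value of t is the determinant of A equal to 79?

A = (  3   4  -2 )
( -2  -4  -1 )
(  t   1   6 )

-8

Expanding along the column containing t, det(A) is linear in t: det(A) = (-12)·t + (-17).
Set (-12)·t + (-17) = 79  ⇒  (-12)·t = 96  ⇒  t = -8.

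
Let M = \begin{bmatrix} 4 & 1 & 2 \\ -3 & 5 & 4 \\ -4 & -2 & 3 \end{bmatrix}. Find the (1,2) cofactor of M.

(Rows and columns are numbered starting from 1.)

-7

Delete row 1 and column 2; the remaining 2×2 submatrix is [-3 4; -4 3].
Its determinant is (-3)·3 − 4·(-4) = 7.
The cofactor carries sign (−1)^(1+2) = −1, so C_{1,2} = −(7) = -7.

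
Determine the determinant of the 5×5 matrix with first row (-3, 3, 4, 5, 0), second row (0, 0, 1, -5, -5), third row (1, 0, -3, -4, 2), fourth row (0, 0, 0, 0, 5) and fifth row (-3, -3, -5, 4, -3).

Expand along row 4 (it has 4 zeros):
  − (5) · M_45   where M_45 = det([-3 3 4 5; 0 0 1 -5; 1 0 -3 -4; -3 -3 -5 4]) = -330
det = (-1)·(5)·(-330) = 1650

The determinant is 1650.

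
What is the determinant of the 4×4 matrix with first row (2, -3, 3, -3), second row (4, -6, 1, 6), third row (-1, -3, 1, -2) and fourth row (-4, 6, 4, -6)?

-540

Expand along row 1:
  + (2) · M_11   where M_11 = det([-6 1 6; -3 1 -2; 6 4 -6]) = -150
  − (-3) · M_12   where M_12 = det([4 1 6; -1 1 -2; -4 4 -6]) = 10
  + (3) · M_13   where M_13 = det([4 -6 6; -1 -3 -2; -4 6 -6]) = 0
  − (-3) · M_14   where M_14 = det([4 -6 1; -1 -3 1; -4 6 4]) = -90
det = (+1)·(2)·(-150) + (-1)·(-3)·(10) + (+1)·(3)·(0) + (-1)·(-3)·(-90) = -540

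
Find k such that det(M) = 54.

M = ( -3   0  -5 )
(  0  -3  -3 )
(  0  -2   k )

k = 4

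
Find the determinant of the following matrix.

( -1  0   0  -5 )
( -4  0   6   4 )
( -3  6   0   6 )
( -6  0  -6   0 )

Expand along column 2 (it has 3 zeros):
  − (6) · M_32   where M_32 = det([-1 0 -5; -4 6 4; -6 -6 0]) = -324
det = (-1)·(6)·(-324) = 1944

1944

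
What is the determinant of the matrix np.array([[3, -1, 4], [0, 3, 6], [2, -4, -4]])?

The determinant is 0.

Expand along column 1:
  + 3 · |3 6; -4 -4| = 3·(-12 − (-24)) = 36
  + 2 · |-1 4; 3 6| = 2·(-6 − 12) = -36
Sum: (36) + (-36) = 0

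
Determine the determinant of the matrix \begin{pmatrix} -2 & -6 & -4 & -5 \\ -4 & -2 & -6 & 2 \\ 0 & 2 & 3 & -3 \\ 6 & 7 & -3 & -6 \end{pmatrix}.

1788

Expand along row 3 (it has 1 zero):
  − (2) · M_32   where M_32 = det([-2 -4 -5; -4 -6 2; 6 -3 -6]) = -276
  + (3) · M_33   where M_33 = det([-2 -6 -5; -4 -2 2; 6 7 -6]) = 156
  − (-3) · M_34   where M_34 = det([-2 -6 -4; -4 -2 -6; 6 7 -3]) = 256
det = (-1)·(2)·(-276) + (+1)·(3)·(156) + (-1)·(-3)·(256) = 1788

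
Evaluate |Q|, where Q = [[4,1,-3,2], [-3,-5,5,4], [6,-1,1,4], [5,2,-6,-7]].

630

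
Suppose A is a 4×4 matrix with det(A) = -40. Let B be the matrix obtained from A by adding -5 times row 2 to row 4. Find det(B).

Adding a multiple of one row to another leaves the determinant unchanged.
det(B) = (1)·(-40) = -40

The determinant is -40.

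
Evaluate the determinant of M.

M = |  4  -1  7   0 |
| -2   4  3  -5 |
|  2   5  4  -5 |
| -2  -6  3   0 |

|M| = 520

Expand along column 4 (it has 2 zeros):
  + (-5) · M_24   where M_24 = det([4 -1 7; 2 5 4; -2 -6 3]) = 156
  − (-5) · M_34   where M_34 = det([4 -1 7; -2 4 3; -2 -6 3]) = 260
det = (+1)·(-5)·(156) + (-1)·(-5)·(260) = 520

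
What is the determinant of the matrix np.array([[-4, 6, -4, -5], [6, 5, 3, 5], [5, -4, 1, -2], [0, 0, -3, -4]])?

Expand along row 4 (it has 2 zeros):
  − (-3) · M_43   where M_43 = det([-4 6 -5; 6 5 5; 5 -4 -2]) = 427
  + (-4) · M_44   where M_44 = det([-4 6 -4; 6 5 3; 5 -4 1]) = 182
det = (-1)·(-3)·(427) + (+1)·(-4)·(182) = 553

The determinant is 553.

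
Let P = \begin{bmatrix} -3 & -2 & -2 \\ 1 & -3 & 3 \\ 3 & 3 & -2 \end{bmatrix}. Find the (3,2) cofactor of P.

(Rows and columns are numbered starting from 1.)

Delete row 3 and column 2; the remaining 2×2 submatrix is [-3 -2; 1 3].
Its determinant is (-3)·3 − (-2)·1 = -7.
The cofactor carries sign (−1)^(3+2) = −1, so C_{3,2} = −(-7) = 7.

7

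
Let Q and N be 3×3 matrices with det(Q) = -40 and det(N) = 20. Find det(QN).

-800

det(QN) = det(Q)·det(N) = (-40)·(20) = -800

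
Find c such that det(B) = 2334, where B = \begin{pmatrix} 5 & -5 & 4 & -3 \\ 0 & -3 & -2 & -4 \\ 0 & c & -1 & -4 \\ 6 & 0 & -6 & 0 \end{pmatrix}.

6

Expanding along the row containing c, det(B) is linear in c: det(B) = (252)·c + (822).
Set (252)·c + (822) = 2334  ⇒  (252)·c = 1512  ⇒  c = 6.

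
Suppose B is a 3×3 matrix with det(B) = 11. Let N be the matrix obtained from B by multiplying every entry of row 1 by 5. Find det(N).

Scaling one row by 5 multiplies the determinant by 5.
det(N) = (5)·(11) = 55

55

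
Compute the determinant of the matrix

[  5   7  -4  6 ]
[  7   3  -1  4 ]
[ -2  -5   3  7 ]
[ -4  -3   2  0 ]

The determinant is 215.

Expand along row 4 (it has 1 zero):
  − (-4) · M_41   where M_41 = det([7 -4 6; 3 -1 4; -5 3 7]) = 55
  + (-3) · M_42   where M_42 = det([5 -4 6; 7 -1 4; -2 3 7]) = 247
  − (2) · M_43   where M_43 = det([5 7 6; 7 3 4; -2 -5 7]) = -368
det = (-1)·(-4)·(55) + (+1)·(-3)·(247) + (-1)·(2)·(-368) = 215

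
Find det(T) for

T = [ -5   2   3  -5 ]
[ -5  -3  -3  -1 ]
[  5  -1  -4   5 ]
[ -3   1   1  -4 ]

Expand along row 1:
  + (-5) · M_11   where M_11 = det([-3 -3 -1; -1 -4 5; 1 1 -4]) = -39
  − (2) · M_12   where M_12 = det([-5 -3 -1; 5 -4 5; -3 1 -4]) = -63
  + (3) · M_13   where M_13 = det([-5 -3 -1; 5 -1 5; -3 1 -4]) = -12
  − (-5) · M_14   where M_14 = det([-5 -3 -3; 5 -1 -4; -3 1 1]) = -42
det = (+1)·(-5)·(-39) + (-1)·(2)·(-63) + (+1)·(3)·(-12) + (-1)·(-5)·(-42) = 75

|T| = 75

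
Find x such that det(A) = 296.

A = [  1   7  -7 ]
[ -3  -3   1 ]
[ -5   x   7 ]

Expanding along the row containing x, det(A) is linear in x: det(A) = (20)·x + (196).
Set (20)·x + (196) = 296  ⇒  (20)·x = 100  ⇒  x = 5.

5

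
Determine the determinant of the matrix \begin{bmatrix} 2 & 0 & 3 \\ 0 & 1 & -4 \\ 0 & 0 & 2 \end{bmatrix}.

The matrix is upper triangular, so the determinant is the product of the diagonal entries:
det = (2) · (1) · (2) = 4

4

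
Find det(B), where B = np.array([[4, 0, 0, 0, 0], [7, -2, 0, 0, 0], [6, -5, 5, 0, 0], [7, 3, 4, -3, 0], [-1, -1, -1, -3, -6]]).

The determinant is -720.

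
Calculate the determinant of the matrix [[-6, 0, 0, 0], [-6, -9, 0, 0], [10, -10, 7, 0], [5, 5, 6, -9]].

The matrix is lower triangular, so the determinant is the product of the diagonal entries:
det = (-6) · (-9) · (7) · (-9) = -3402

-3402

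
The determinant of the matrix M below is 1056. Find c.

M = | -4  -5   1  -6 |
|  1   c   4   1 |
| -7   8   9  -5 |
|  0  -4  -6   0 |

c = -5

Expanding along the column containing c, det(M) is linear in c: det(M) = (-132)·c + (396).
Set (-132)·c + (396) = 1056  ⇒  (-132)·c = 660  ⇒  c = -5.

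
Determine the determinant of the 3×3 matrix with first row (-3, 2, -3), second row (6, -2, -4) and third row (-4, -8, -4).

The determinant is 320.

Expand along column 1:
  + (-3) · |-2 -4; -8 -4| = (-3)·(8 − 32) = 72
  − 6 · |2 -3; -8 -4| = −6·(-8 − 24) = 192
  + (-4) · |2 -3; -2 -4| = (-4)·(-8 − 6) = 56
Sum: (72) + (192) + (56) = 320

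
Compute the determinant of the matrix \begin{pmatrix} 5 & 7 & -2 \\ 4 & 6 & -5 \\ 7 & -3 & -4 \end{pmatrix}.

Expand along row 1:
  + 5 · |6 -5; -3 -4| = 5·(-24 − 15) = -195
  − 7 · |4 -5; 7 -4| = −7·(-16 − (-35)) = -133
  + (-2) · |4 6; 7 -3| = (-2)·(-12 − 42) = 108
Sum: (-195) + (-133) + (108) = -220

-220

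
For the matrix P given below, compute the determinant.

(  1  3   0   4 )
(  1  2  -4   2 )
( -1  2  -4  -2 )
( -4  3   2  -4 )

Expand along row 1 (it has 1 zero):
  + (1) · M_11   where M_11 = det([2 -4 2; 2 -4 -2; 3 2 -4]) = 64
  − (3) · M_12   where M_12 = det([1 -4 2; -1 -4 -2; -4 2 -4]) = -32
  − (4) · M_14   where M_14 = det([1 2 -4; -1 2 -4; -4 3 2]) = 32
det = (+1)·(1)·(64) + (-1)·(3)·(-32) + (-1)·(4)·(32) = 32

32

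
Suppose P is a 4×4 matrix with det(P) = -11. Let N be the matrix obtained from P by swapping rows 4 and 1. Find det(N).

|N| = 11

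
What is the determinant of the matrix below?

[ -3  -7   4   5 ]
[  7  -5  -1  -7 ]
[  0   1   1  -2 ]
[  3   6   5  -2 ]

Expand along row 3 (it has 1 zero):
  − (1) · M_32   where M_32 = det([-3 4 5; 7 -1 -7; 3 5 -2]) = 51
  + (1) · M_33   where M_33 = det([-3 -7 5; 7 -5 -7; 3 6 -2]) = 178
  − (-2) · M_34   where M_34 = det([-3 -7 4; 7 -5 -1; 3 6 5]) = 551
det = (-1)·(1)·(51) + (+1)·(1)·(178) + (-1)·(-2)·(551) = 1229

The determinant is 1229.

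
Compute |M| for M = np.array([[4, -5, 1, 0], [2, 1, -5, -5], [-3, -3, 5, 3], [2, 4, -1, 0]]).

Expand along column 4 (it has 2 zeros):
  + (-5) · M_24   where M_24 = det([4 -5 1; -3 -3 5; 2 4 -1]) = -109
  − (3) · M_34   where M_34 = det([4 -5 1; 2 1 -5; 2 4 -1]) = 122
det = (+1)·(-5)·(-109) + (-1)·(3)·(122) = 179

det(M) = 179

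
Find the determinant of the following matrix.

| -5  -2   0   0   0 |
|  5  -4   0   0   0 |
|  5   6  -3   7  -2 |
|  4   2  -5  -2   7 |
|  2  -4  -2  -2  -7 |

The matrix is block lower-triangular with a 2×2 block and a 3×3 block on the diagonal, so its determinant equals the product of the determinants of the diagonal blocks.
det of the 2×2 block = 30
det of the 3×3 block = -439
det = (30)·(-439) = -13170

-13170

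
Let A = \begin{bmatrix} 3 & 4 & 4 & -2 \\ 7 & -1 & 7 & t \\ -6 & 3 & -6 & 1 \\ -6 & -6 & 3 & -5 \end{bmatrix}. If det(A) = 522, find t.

t = 0

Expanding along the column containing t, det(A) is linear in t: det(A) = (351)·t + (522).
Set (351)·t + (522) = 522  ⇒  (351)·t = 0  ⇒  t = 0.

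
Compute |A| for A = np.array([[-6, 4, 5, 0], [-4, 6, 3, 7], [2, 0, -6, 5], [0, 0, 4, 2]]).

|A| = 344

Expand along row 4 (it has 2 zeros):
  − (4) · M_43   where M_43 = det([-6 4 0; -4 6 7; 2 0 5]) = -44
  + (2) · M_44   where M_44 = det([-6 4 5; -4 6 3; 2 0 -6]) = 84
det = (-1)·(4)·(-44) + (+1)·(2)·(84) = 344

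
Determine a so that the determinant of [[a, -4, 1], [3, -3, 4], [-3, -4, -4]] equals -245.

-8

Expanding along the row containing a, det(M) is linear in a: det(M) = (28)·a + (-21).
Set (28)·a + (-21) = -245  ⇒  (28)·a = -224  ⇒  a = -8.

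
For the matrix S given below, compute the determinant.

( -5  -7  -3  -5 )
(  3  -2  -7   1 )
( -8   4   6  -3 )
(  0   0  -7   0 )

21

Expand along row 4 (it has 3 zeros):
  − (-7) · M_43   where M_43 = det([-5 -7 -5; 3 -2 1; -8 4 -3]) = 3
det = (-1)·(-7)·(3) = 21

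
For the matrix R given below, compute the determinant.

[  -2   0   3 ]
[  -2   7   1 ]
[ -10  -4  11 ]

Expand along row 1:
  + (-2) · |7 1; -4 11| = (-2)·(77 − (-4)) = -162
  + 3 · |-2 7; -10 -4| = 3·(8 − (-70)) = 234
Sum: (-162) + (234) = 72

72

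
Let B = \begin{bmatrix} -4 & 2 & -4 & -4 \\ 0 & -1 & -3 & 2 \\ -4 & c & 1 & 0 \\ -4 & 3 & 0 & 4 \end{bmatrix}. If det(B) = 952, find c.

Expanding along the column containing c, det(B) is linear in c: det(B) = (-128)·c + (440).
Set (-128)·c + (440) = 952  ⇒  (-128)·c = 512  ⇒  c = -4.

-4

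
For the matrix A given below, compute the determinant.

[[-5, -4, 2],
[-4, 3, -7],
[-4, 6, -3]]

det(A) = -253

Expand along column 1:
  + (-5) · |3 -7; 6 -3| = (-5)·(-9 − (-42)) = -165
  − (-4) · |-4 2; 6 -3| = −(-4)·(12 − 12) = 0
  + (-4) · |-4 2; 3 -7| = (-4)·(28 − 6) = -88
Sum: (-165) + (0) + (-88) = -253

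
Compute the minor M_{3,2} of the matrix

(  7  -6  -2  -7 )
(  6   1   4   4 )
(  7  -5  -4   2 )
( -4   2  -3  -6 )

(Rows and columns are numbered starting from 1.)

The minor is -110.

Delete row 3 and column 2; the remaining 3×3 submatrix is [7 -2 -7; 6 4 4; -4 -3 -6].
Its determinant is -110.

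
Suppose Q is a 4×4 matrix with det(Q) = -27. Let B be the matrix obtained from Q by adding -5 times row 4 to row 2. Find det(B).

det(B) = -27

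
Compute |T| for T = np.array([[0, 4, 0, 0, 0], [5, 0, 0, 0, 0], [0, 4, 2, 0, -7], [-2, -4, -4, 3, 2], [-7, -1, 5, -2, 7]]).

det(T) = -1980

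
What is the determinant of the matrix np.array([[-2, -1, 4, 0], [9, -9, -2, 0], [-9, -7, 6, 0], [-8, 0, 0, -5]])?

Expand along column 4 (it has 3 zeros):
  + (-5) · M_44   where M_44 = det([-2 -1 4; 9 -9 -2; -9 -7 6]) = -404
det = (+1)·(-5)·(-404) = 2020

2020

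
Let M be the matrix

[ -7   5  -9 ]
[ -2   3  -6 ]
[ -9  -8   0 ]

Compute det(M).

|M| = 219

Expand along column 3:
  + (-9) · |-2 3; -9 -8| = (-9)·(16 − (-27)) = -387
  − (-6) · |-7 5; -9 -8| = −(-6)·(56 − (-45)) = 606
Sum: (-387) + (606) = 219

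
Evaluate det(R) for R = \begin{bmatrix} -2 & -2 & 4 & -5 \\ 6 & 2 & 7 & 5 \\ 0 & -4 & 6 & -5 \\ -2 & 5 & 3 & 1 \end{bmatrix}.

Expand along row 3 (it has 1 zero):
  − (-4) · M_32   where M_32 = det([-2 4 -5; 6 7 5; -2 3 1]) = -208
  + (6) · M_33   where M_33 = det([-2 -2 -5; 6 2 5; -2 5 1]) = -92
  − (-5) · M_34   where M_34 = det([-2 -2 4; 6 2 7; -2 5 3]) = 258
det = (-1)·(-4)·(-208) + (+1)·(6)·(-92) + (-1)·(-5)·(258) = -94

-94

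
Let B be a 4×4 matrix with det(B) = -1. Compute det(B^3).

det(B^3) = (det B)^3 = (-1)^3 = -1

-1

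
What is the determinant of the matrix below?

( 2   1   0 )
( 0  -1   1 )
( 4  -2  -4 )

Expand along column 1:
  + 2 · |-1 1; -2 -4| = 2·(4 − (-2)) = 12
  + 4 · |1 0; -1 1| = 4·(1 − 0) = 4
Sum: (12) + (4) = 16

16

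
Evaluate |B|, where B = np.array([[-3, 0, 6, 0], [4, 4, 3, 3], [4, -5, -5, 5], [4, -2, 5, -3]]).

2244

Expand along row 1 (it has 2 zeros):
  + (-3) · M_11   where M_11 = det([4 3 3; -5 -5 5; -2 5 -3]) = -220
  + (6) · M_13   where M_13 = det([4 4 3; 4 -5 5; 4 -2 -3]) = 264
det = (+1)·(-3)·(-220) + (+1)·(6)·(264) = 2244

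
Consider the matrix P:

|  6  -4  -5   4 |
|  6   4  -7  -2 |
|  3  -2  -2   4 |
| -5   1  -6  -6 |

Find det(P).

Expand along row 1:
  + (6) · M_11   where M_11 = det([4 -7 -2; -2 -2 4; 1 -6 -6]) = 172
  − (-4) · M_12   where M_12 = det([6 -7 -2; 3 -2 4; -5 -6 -6]) = 286
  + (-5) · M_13   where M_13 = det([6 4 -2; 3 -2 4; -5 1 -6]) = 54
  − (4) · M_14   where M_14 = det([6 4 -7; 3 -2 -2; -5 1 -6]) = 245
det = (+1)·(6)·(172) + (-1)·(-4)·(286) + (+1)·(-5)·(54) + (-1)·(4)·(245) = 926

926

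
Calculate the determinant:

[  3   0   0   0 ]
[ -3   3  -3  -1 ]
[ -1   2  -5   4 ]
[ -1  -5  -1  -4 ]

The determinant is 405.

Expand along row 1 (it has 3 zeros):
  + (3) · M_11   where M_11 = det([3 -3 -1; 2 -5 4; -5 -1 -4]) = 135
det = (+1)·(3)·(135) = 405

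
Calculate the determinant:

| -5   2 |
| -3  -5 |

det = (-5)·(-5) − 2·(-3) = 25 − (-6) = 31

The determinant is 31.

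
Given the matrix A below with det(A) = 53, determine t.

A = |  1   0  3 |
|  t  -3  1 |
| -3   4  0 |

7

Expanding along the row containing t, det(A) is linear in t: det(A) = (12)·t + (-31).
Set (12)·t + (-31) = 53  ⇒  (12)·t = 84  ⇒  t = 7.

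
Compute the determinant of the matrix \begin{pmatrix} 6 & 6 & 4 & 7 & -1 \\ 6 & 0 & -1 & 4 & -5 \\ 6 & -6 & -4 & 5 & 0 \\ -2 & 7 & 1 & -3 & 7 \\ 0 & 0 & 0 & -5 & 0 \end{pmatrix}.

-8610

Expand along row 5 (it has 4 zeros):
  − (-5) · M_54   where M_54 = det([6 6 4 -1; 6 0 -1 -5; 6 -6 -4 0; -2 7 1 7]) = -1722
det = (-1)·(-5)·(-1722) = -8610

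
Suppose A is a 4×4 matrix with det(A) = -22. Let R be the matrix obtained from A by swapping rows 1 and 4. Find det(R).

22

Swapping two rows multiplies the determinant by −1.
det(R) = (-1)·(-22) = 22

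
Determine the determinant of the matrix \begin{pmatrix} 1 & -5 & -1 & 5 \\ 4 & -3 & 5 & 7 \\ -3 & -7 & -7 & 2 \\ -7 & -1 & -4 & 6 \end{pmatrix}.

The determinant is 353.

Expand along row 1:
  + (1) · M_11   where M_11 = det([-3 5 7; -7 -7 2; -1 -4 6]) = 449
  − (-5) · M_12   where M_12 = det([4 5 7; -3 -7 2; -7 -4 6]) = -375
  + (-1) · M_13   where M_13 = det([4 -3 7; -3 -7 2; -7 -1 6]) = -494
  − (5) · M_14   where M_14 = det([4 -3 5; -3 -7 -7; -7 -1 -4]) = -257
det = (+1)·(1)·(449) + (-1)·(-5)·(-375) + (+1)·(-1)·(-494) + (-1)·(5)·(-257) = 353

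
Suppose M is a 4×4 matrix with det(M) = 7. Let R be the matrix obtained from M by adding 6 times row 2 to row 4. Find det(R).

Adding a multiple of one row to another leaves the determinant unchanged.
det(R) = (1)·(7) = 7

|R| = 7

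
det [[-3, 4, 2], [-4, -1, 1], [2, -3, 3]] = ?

The determinant is 84.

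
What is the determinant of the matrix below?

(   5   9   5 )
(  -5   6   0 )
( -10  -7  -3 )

Expand along column 3:
  + 5 · |-5 6; -10 -7| = 5·(35 − (-60)) = 475
  + (-3) · |5 9; -5 6| = (-3)·(30 − (-45)) = -225
Sum: (475) + (-225) = 250

250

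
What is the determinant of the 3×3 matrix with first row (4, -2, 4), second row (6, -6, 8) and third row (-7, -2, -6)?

Expand along column 1:
  + 4 · |-6 8; -2 -6| = 4·(36 − (-16)) = 208
  − 6 · |-2 4; -2 -6| = −6·(12 − (-8)) = -120
  + (-7) · |-2 4; -6 8| = (-7)·(-16 − (-24)) = -56
Sum: (208) + (-120) + (-56) = 32

32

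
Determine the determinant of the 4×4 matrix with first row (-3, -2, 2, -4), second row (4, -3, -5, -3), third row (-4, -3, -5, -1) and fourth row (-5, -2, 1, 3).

Expand along row 1:
  + (-3) · M_11   where M_11 = det([-3 -5 -3; -3 -5 -1; -2 1 3]) = 26
  − (-2) · M_12   where M_12 = det([4 -5 -3; -4 -5 -1; -5 1 3]) = -54
  + (2) · M_13   where M_13 = det([4 -3 -3; -4 -3 -1; -5 -2 3]) = -74
  − (-4) · M_14   where M_14 = det([4 -3 -5; -4 -3 -5; -5 -2 1]) = -104
det = (+1)·(-3)·(26) + (-1)·(-2)·(-54) + (+1)·(2)·(-74) + (-1)·(-4)·(-104) = -750

-750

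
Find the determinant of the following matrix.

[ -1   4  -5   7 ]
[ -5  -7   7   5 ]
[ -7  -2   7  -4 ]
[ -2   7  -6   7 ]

Expand along row 1:
  + (-1) · M_11   where M_11 = det([-7 7 5; -2 7 -4; 7 -6 7]) = -458
  − (4) · M_12   where M_12 = det([-5 7 5; -7 7 -4; -2 -6 7]) = 554
  + (-5) · M_13   where M_13 = det([-5 -7 5; -7 -2 -4; -2 7 7]) = -734
  − (7) · M_14   where M_14 = det([-5 -7 7; -7 -2 7; -2 7 -6]) = 206
det = (+1)·(-1)·(-458) + (-1)·(4)·(554) + (+1)·(-5)·(-734) + (-1)·(7)·(206) = 470

The determinant is 470.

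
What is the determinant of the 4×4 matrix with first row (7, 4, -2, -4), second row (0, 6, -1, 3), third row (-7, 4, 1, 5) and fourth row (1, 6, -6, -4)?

-692

Expand along row 2 (it has 1 zero):
  + (6) · M_22   where M_22 = det([7 -2 -4; -7 1 5; 1 -6 -4]) = 64
  − (-1) · M_23   where M_23 = det([7 4 -4; -7 4 5; 1 6 -4]) = -230
  + (3) · M_24   where M_24 = det([7 4 -2; -7 4 1; 1 6 -6]) = -282
det = (+1)·(6)·(64) + (-1)·(-1)·(-230) + (+1)·(3)·(-282) = -692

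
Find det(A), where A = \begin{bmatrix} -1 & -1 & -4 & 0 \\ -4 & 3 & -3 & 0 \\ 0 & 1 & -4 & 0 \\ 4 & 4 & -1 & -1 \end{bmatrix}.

Expand along column 4 (it has 3 zeros):
  + (-1) · M_44   where M_44 = det([-1 -1 -4; -4 3 -3; 0 1 -4]) = 41
det = (+1)·(-1)·(41) = -41

-41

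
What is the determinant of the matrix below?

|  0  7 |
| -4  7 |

The determinant is 28.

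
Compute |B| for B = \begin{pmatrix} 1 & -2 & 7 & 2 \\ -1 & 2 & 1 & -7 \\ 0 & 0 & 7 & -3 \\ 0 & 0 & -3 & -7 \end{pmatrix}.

B is block upper-triangular with a 2×2 block and a 2×2 block on the diagonal, so its determinant equals the product of the determinants of the diagonal blocks.
det of the 2×2 block = 0
det of the 2×2 block = -58
det = (0)·(-58) = 0

0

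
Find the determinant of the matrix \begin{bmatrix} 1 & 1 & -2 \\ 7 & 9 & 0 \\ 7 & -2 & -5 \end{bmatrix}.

144

Expand along column 3:
  + (-2) · |7 9; 7 -2| = (-2)·(-14 − 63) = 154
  + (-5) · |1 1; 7 9| = (-5)·(9 − 7) = -10
Sum: (154) + (-10) = 144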